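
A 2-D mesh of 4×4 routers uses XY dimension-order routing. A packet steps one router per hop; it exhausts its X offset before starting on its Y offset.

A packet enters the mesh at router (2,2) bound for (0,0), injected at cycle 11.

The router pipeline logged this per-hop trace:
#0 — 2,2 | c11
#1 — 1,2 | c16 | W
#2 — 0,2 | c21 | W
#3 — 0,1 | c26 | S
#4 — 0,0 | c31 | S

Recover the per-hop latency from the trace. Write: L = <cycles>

L = 5

From hop 0 (11) to hop 1 (16): +5 cycles.
One hop costs L cycles, so L = 5.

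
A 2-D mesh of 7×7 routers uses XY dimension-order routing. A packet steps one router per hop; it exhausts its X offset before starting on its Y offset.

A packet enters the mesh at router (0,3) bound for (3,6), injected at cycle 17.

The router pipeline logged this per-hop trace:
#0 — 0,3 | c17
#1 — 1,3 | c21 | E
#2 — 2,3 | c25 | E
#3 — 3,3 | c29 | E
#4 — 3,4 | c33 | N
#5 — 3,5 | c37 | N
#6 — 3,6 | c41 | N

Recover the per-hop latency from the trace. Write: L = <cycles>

L = 4

Between hops 0 and 1 the cycle counter advances 21 − 17 = 4.
Each hop adds L, hence L = 4.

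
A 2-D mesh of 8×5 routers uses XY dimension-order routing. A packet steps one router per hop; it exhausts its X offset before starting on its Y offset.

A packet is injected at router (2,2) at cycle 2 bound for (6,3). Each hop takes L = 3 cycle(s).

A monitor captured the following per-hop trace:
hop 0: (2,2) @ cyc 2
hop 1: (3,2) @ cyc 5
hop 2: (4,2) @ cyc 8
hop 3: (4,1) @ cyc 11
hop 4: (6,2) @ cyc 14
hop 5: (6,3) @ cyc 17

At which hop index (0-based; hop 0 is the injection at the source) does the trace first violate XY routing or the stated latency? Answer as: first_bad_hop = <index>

first_bad_hop = 3

hop 1: step (+1,+0), +3 cyc — ok
hop 2: step (+1,+0), +3 cyc — ok
hop 3: step (+0,-1), +3 cyc — BAD: Y-move but x=4≠6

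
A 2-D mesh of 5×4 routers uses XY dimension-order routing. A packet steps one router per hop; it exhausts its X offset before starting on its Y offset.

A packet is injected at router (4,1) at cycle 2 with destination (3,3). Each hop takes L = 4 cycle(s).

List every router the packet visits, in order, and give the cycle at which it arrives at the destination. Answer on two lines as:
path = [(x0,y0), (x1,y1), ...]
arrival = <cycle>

src (4,1)  cyc=2
W→(3,1)  cyc=6
N→(3,2)  cyc=10
N→(3,3)  cyc=14

path = [(4,1), (3,1), (3,2), (3,3)]
arrival = 14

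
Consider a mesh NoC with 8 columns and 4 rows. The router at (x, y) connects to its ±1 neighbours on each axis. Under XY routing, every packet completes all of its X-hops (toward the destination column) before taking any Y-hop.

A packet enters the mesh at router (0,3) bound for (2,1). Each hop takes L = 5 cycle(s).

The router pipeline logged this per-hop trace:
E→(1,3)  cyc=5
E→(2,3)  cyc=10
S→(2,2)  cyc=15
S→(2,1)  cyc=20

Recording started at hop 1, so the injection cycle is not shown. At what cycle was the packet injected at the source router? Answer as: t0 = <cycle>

t0 = 0

cyc[1] = 5 and cyc[k] = t0 + k·L for every k.
So t0 = 5 − 1·5 = 0.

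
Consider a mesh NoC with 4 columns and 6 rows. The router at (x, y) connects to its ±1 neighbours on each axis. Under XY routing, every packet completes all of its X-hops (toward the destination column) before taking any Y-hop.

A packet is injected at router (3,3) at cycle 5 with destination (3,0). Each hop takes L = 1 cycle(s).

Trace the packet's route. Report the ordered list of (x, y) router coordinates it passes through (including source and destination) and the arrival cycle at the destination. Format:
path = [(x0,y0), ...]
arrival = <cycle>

t=5: at (3,3)
t=6: at (3,2) after S
t=7: at (3,1) after S
t=8: at (3,0) after S

path = [(3,3), (3,2), (3,1), (3,0)]
arrival = 8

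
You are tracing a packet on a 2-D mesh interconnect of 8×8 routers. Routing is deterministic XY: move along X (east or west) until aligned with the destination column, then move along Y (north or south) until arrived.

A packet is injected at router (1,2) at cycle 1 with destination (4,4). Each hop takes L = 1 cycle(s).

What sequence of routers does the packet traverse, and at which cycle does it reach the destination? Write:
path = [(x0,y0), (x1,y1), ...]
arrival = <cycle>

path = [(1,2), (2,2), (3,2), (4,2), (4,3), (4,4)]
arrival = 6

src (1,2)  cyc=1
E→(2,2)  cyc=2
E→(3,2)  cyc=3
E→(4,2)  cyc=4
N→(4,3)  cyc=5
N→(4,4)  cyc=6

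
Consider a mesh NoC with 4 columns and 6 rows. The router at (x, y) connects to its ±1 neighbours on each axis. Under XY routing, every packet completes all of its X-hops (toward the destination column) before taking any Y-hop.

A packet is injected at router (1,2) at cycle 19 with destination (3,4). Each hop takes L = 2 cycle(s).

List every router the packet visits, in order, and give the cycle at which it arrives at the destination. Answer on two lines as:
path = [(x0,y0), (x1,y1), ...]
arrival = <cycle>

path = [(1,2), (2,2), (3,2), (3,3), (3,4)]
arrival = 27

[0] x=1 y=2 t=19
[1] x=2 y=2 t=21 →E
[2] x=3 y=2 t=23 →E
[3] x=3 y=3 t=25 →N
[4] x=3 y=4 t=27 →N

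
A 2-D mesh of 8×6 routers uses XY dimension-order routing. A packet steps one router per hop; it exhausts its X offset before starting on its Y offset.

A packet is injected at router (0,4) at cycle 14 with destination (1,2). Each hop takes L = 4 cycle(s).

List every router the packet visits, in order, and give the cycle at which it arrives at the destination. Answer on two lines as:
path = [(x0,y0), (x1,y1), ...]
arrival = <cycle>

path = [(0,4), (1,4), (1,3), (1,2)]
arrival = 26

#0 — 0,4 | c14
#1 — 1,4 | c18 | E
#2 — 1,3 | c22 | S
#3 — 1,2 | c26 | S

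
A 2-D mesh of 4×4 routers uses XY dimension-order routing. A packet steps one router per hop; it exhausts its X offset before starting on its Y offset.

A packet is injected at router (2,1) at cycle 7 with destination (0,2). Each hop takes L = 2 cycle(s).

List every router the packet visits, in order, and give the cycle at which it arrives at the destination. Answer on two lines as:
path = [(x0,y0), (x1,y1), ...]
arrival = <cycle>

src (2,1)  cyc=7
W→(1,1)  cyc=9
W→(0,1)  cyc=11
N→(0,2)  cyc=13

path = [(2,1), (1,1), (0,1), (0,2)]
arrival = 13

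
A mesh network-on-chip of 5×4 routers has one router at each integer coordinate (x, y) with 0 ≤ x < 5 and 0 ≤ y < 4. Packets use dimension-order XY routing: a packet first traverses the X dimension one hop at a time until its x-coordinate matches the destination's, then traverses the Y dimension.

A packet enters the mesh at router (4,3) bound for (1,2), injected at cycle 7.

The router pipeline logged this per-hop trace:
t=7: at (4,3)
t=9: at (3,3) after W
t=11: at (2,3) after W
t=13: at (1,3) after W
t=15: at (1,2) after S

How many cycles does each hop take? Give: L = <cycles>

L = 2

Δcyc across hop 0→1: 9 − 7 = 2.
That increment is L by definition: L = 2.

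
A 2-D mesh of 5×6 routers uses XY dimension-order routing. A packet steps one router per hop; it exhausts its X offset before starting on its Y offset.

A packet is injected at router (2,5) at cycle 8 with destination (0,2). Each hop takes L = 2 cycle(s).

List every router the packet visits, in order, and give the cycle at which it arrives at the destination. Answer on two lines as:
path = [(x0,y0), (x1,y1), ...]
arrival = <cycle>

path = [(2,5), (1,5), (0,5), (0,4), (0,3), (0,2)]
arrival = 18

src (2,5)  cyc=8
W→(1,5)  cyc=10
W→(0,5)  cyc=12
S→(0,4)  cyc=14
S→(0,3)  cyc=16
S→(0,2)  cyc=18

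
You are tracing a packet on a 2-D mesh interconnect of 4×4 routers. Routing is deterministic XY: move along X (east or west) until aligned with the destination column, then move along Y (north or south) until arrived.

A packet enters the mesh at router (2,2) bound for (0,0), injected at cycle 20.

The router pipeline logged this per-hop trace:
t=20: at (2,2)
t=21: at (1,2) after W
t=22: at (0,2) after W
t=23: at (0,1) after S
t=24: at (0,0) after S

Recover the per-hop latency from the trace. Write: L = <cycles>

L = 1

Between hops 0 and 1 the cycle counter advances 21 − 20 = 1.
Each hop adds L, hence L = 1.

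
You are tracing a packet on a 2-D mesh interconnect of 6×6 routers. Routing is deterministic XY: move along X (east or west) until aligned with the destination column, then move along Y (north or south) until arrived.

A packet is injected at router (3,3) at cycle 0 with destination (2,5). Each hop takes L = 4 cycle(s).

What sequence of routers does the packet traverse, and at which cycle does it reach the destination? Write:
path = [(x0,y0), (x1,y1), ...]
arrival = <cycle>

path = [(3,3), (2,3), (2,4), (2,5)]
arrival = 12

t=0: at (3,3)
t=4: at (2,3) after W
t=8: at (2,4) after N
t=12: at (2,5) after N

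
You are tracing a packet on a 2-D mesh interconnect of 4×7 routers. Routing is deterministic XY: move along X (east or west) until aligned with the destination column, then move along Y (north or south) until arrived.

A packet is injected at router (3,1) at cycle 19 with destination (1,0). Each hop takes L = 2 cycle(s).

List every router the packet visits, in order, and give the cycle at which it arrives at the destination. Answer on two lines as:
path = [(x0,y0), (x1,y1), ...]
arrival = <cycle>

t=19: at (3,1)
t=21: at (2,1) after W
t=23: at (1,1) after W
t=25: at (1,0) after S

path = [(3,1), (2,1), (1,1), (1,0)]
arrival = 25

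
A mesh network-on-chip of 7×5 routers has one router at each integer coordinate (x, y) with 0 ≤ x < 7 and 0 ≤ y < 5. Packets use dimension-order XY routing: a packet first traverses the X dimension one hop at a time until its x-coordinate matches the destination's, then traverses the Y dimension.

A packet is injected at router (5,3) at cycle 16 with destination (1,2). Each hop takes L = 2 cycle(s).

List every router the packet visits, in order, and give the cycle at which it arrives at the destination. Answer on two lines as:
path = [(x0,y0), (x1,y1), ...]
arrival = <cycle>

path = [(5,3), (4,3), (3,3), (2,3), (1,3), (1,2)]
arrival = 26

[0] x=5 y=3 t=16
[1] x=4 y=3 t=18 →W
[2] x=3 y=3 t=20 →W
[3] x=2 y=3 t=22 →W
[4] x=1 y=3 t=24 →W
[5] x=1 y=2 t=26 →S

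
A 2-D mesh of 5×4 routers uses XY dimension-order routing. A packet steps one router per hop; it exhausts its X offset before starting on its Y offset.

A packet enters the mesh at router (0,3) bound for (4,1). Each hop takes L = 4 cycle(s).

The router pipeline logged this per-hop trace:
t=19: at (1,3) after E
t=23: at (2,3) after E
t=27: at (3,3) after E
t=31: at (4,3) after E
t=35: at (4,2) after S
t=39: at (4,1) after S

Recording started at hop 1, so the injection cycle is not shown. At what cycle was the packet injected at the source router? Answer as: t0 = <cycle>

cyc[1] = 19 and cyc[k] = t0 + k·L for every k.
So t0 = 19 − 1·4 = 15.

t0 = 15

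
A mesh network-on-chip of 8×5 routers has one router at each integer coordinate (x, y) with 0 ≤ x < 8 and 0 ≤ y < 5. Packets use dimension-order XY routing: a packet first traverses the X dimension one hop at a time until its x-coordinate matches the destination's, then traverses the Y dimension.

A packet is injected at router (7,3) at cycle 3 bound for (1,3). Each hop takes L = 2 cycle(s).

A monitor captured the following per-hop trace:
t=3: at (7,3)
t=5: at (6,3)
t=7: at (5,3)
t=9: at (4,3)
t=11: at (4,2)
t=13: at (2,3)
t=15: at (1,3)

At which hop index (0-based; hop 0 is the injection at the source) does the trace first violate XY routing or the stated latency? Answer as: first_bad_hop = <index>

first_bad_hop = 4

[1] (-1,+0) / 2c ⇒ ok
[2] (-1,+0) / 2c ⇒ ok
[3] (-1,+0) / 2c ⇒ ok
[4] (+0,-1) / 2c ⇒ BAD: Y-move but x=4≠1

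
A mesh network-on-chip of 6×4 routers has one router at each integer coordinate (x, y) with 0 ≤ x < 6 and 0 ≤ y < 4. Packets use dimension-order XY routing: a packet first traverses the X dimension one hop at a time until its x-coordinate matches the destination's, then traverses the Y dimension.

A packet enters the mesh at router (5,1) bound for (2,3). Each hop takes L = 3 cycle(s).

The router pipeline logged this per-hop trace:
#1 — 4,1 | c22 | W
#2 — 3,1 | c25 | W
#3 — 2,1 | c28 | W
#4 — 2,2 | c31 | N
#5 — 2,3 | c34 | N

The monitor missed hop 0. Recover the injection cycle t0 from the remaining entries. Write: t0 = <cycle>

t0 = 19

cyc[1] = 22 and cyc[k] = t0 + k·L for every k.
So t0 = 22 − 1·3 = 19.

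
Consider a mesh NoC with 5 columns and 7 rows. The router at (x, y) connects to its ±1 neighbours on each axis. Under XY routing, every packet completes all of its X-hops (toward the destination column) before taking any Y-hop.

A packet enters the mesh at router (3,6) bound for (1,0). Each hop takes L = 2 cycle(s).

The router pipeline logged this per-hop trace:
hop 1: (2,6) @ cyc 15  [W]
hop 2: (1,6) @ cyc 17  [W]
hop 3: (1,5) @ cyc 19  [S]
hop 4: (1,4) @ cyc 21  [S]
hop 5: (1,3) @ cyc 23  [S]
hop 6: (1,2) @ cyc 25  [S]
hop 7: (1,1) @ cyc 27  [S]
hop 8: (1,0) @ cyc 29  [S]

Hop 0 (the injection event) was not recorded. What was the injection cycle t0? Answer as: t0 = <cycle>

At hop 1 the cycle is 15; in general cyc_k = t0 + kL.
Therefore t0 = 15 − L = 13.

t0 = 13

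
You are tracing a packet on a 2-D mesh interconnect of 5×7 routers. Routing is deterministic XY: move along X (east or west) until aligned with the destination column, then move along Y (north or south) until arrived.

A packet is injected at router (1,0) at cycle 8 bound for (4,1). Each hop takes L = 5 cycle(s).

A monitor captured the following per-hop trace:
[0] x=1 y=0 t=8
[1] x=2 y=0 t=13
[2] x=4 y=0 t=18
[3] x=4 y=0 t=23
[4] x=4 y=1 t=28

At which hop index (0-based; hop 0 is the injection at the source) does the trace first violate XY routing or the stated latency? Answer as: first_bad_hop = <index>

first_bad_hop = 2

  1: Δx=+1 Δy=+0 Δt=5 [ok]
  2: Δx=+2 Δy=+0 Δt=5 [BAD: non-unit step]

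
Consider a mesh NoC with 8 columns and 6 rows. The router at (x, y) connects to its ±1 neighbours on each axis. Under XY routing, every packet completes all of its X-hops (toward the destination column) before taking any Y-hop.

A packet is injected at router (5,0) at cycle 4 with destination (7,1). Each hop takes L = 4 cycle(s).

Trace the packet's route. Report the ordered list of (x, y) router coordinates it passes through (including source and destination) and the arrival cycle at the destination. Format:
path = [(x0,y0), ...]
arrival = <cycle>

t=4: at (5,0)
t=8: at (6,0) after E
t=12: at (7,0) after E
t=16: at (7,1) after N

path = [(5,0), (6,0), (7,0), (7,1)]
arrival = 16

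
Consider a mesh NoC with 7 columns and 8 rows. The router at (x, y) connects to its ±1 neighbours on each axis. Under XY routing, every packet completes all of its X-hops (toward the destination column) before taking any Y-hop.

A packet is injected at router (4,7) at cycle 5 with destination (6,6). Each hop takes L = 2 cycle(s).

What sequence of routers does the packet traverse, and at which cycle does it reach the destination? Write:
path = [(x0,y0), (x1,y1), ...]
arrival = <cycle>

path = [(4,7), (5,7), (6,7), (6,6)]
arrival = 11

src (4,7)  cyc=5
E→(5,7)  cyc=7
E→(6,7)  cyc=9
S→(6,6)  cyc=11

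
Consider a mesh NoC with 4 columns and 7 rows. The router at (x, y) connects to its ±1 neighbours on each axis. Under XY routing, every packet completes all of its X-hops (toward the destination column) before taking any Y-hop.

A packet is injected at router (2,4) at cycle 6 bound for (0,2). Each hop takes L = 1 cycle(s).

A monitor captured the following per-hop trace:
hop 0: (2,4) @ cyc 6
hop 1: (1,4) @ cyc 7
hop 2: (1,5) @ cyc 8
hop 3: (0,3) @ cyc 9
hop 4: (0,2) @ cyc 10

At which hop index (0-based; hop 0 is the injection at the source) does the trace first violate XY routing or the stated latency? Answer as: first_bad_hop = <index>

first_bad_hop = 2

hop 1: step (-1,+0), +1 cyc — ok
hop 2: step (+0,+1), +1 cyc — BAD: Y-move but x=1≠0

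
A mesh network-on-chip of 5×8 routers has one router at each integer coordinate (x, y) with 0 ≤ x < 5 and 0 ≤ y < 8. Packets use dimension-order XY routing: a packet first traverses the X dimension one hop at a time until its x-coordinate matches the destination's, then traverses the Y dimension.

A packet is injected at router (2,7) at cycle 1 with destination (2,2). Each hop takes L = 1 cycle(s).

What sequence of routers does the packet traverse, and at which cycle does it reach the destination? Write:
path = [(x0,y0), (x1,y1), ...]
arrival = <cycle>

path = [(2,7), (2,6), (2,5), (2,4), (2,3), (2,2)]
arrival = 6

t=1: at (2,7)
t=2: at (2,6) after S
t=3: at (2,5) after S
t=4: at (2,4) after S
t=5: at (2,3) after S
t=6: at (2,2) after S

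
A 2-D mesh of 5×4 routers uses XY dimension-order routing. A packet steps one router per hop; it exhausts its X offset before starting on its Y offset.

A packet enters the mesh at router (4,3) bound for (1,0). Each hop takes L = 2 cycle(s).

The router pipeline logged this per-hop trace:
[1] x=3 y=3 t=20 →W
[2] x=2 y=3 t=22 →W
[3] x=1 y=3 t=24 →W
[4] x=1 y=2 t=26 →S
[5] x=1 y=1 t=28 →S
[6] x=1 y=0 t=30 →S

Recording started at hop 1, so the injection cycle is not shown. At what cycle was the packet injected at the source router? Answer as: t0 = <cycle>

t0 = 18

The first recorded entry is hop 1 at cycle 20.
So t0 = 20 − 1·2 = 18.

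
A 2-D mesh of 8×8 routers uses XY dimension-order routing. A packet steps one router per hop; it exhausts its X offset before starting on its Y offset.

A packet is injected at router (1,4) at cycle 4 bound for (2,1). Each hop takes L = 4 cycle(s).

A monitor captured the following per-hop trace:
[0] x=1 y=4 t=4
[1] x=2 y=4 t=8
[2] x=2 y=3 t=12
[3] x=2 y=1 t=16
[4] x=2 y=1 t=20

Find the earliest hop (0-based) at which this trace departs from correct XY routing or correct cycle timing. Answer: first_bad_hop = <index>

hop 1: step (+1,+0), +4 cyc — ok
hop 2: step (+0,-1), +4 cyc — ok
hop 3: step (+0,-2), +4 cyc — BAD: non-unit step

first_bad_hop = 3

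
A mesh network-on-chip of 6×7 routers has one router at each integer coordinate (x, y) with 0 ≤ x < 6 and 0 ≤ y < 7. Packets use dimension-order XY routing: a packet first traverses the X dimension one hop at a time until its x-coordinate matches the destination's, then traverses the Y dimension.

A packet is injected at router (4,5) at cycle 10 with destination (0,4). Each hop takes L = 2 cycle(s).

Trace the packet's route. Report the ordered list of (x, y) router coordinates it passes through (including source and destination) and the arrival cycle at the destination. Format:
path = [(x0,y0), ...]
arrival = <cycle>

path = [(4,5), (3,5), (2,5), (1,5), (0,5), (0,4)]
arrival = 20

  0. router=(4,5) cycle=10 (inject)
  1. router=(3,5) cycle=12 dir=W
  2. router=(2,5) cycle=14 dir=W
  3. router=(1,5) cycle=16 dir=W
  4. router=(0,5) cycle=18 dir=W
  5. router=(0,4) cycle=20 dir=S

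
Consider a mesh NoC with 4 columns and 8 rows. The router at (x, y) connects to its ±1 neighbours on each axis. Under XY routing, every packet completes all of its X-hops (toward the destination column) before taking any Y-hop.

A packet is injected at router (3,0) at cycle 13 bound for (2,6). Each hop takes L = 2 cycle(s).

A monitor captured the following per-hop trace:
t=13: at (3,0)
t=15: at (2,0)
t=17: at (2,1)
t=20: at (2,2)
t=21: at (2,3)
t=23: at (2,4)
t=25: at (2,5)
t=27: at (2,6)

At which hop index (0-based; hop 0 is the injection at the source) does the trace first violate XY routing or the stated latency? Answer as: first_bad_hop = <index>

first_bad_hop = 3

hop 1: step (-1,+0), +2 cyc — ok
hop 2: step (+0,+1), +2 cyc — ok
hop 3: step (+0,+1), +3 cyc — BAD: Δcyc=3≠L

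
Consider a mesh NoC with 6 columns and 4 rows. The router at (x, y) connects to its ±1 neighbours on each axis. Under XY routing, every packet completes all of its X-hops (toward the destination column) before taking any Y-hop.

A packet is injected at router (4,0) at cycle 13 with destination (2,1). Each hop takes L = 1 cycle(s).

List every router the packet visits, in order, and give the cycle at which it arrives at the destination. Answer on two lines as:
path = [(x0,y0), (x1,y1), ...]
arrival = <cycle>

  0. router=(4,0) cycle=13 (inject)
  1. router=(3,0) cycle=14 dir=W
  2. router=(2,0) cycle=15 dir=W
  3. router=(2,1) cycle=16 dir=N

path = [(4,0), (3,0), (2,0), (2,1)]
arrival = 16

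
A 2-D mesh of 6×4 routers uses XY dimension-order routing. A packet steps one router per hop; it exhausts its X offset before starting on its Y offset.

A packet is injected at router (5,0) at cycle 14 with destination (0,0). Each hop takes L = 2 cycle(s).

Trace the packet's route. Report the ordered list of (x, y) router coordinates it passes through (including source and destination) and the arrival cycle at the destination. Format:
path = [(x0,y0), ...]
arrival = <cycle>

[0] x=5 y=0 t=14
[1] x=4 y=0 t=16 →W
[2] x=3 y=0 t=18 →W
[3] x=2 y=0 t=20 →W
[4] x=1 y=0 t=22 →W
[5] x=0 y=0 t=24 →W

path = [(5,0), (4,0), (3,0), (2,0), (1,0), (0,0)]
arrival = 24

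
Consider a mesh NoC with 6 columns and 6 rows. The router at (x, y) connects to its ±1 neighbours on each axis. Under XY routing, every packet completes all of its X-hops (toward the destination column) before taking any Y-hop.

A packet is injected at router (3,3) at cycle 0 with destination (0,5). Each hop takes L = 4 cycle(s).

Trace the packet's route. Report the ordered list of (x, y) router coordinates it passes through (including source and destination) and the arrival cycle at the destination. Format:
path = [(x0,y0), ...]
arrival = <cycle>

path = [(3,3), (2,3), (1,3), (0,3), (0,4), (0,5)]
arrival = 20

[0] x=3 y=3 t=0
[1] x=2 y=3 t=4 →W
[2] x=1 y=3 t=8 →W
[3] x=0 y=3 t=12 →W
[4] x=0 y=4 t=16 →N
[5] x=0 y=5 t=20 →N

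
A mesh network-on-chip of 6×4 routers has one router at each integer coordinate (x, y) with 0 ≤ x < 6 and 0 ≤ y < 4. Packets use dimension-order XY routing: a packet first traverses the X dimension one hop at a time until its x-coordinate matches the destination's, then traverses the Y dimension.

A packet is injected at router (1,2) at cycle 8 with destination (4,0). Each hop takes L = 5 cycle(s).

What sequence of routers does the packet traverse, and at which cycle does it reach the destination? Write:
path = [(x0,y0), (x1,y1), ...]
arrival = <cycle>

path = [(1,2), (2,2), (3,2), (4,2), (4,1), (4,0)]
arrival = 33

  0. router=(1,2) cycle=8 (inject)
  1. router=(2,2) cycle=13 dir=E
  2. router=(3,2) cycle=18 dir=E
  3. router=(4,2) cycle=23 dir=E
  4. router=(4,1) cycle=28 dir=S
  5. router=(4,0) cycle=33 dir=S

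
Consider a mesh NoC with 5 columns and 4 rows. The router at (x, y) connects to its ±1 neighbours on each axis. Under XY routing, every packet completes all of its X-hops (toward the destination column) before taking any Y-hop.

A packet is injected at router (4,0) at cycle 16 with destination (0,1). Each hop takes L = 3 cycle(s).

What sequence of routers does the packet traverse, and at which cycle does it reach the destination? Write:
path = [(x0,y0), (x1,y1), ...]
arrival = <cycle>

hop 0: (4,0) @ cyc 16
hop 1: (3,0) @ cyc 19  [W]
hop 2: (2,0) @ cyc 22  [W]
hop 3: (1,0) @ cyc 25  [W]
hop 4: (0,0) @ cyc 28  [W]
hop 5: (0,1) @ cyc 31  [N]

path = [(4,0), (3,0), (2,0), (1,0), (0,0), (0,1)]
arrival = 31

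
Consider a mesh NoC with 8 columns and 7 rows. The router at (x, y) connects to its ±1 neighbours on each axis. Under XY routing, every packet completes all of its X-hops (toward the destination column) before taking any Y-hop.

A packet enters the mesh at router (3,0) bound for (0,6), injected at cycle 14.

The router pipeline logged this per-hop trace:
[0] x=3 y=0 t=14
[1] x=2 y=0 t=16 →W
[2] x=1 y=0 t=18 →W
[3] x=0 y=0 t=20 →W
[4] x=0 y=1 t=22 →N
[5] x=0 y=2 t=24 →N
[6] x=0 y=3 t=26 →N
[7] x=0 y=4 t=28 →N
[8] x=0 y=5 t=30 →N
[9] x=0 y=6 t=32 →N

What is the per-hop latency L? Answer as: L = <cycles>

Between hops 0 and 1 the cycle counter advances 16 − 14 = 2.
That increment is L by definition: L = 2.

L = 2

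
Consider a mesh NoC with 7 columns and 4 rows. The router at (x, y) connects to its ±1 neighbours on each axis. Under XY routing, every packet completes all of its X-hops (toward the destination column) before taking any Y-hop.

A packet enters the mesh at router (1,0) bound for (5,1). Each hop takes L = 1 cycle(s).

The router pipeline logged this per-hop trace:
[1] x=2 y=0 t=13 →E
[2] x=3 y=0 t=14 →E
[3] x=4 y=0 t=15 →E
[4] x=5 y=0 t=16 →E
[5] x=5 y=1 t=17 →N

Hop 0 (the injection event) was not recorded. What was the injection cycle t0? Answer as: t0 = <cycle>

t0 = 12

Hop 1 reached at cycle 13; hop k is at t0 + k·L.
So t0 = 13 − 1·1 = 12.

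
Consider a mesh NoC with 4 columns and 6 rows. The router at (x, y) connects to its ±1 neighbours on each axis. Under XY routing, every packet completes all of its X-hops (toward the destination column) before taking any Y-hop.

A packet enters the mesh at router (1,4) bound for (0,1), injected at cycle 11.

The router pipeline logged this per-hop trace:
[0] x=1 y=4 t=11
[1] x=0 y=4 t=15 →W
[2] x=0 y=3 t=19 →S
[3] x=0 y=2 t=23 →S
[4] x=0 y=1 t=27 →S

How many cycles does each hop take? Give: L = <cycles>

Between hops 0 and 1 the cycle counter advances 15 − 11 = 4.
Per-hop latency L = Δcyc = 4.

L = 4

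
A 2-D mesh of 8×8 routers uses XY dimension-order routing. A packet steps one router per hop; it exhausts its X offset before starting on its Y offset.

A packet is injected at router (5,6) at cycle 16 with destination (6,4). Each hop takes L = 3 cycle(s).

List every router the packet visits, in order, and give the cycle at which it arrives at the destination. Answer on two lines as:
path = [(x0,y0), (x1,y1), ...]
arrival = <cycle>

path = [(5,6), (6,6), (6,5), (6,4)]
arrival = 25

src (5,6)  cyc=16
E→(6,6)  cyc=19
S→(6,5)  cyc=22
S→(6,4)  cyc=25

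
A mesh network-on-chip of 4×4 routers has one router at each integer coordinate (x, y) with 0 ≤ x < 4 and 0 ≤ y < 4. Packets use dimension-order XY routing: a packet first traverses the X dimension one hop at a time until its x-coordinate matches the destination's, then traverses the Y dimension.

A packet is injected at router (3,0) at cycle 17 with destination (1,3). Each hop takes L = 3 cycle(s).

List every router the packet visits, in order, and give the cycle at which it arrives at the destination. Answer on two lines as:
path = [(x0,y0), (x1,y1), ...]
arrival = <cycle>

path = [(3,0), (2,0), (1,0), (1,1), (1,2), (1,3)]
arrival = 32

#0 — 3,0 | c17
#1 — 2,0 | c20 | W
#2 — 1,0 | c23 | W
#3 — 1,1 | c26 | N
#4 — 1,2 | c29 | N
#5 — 1,3 | c32 | N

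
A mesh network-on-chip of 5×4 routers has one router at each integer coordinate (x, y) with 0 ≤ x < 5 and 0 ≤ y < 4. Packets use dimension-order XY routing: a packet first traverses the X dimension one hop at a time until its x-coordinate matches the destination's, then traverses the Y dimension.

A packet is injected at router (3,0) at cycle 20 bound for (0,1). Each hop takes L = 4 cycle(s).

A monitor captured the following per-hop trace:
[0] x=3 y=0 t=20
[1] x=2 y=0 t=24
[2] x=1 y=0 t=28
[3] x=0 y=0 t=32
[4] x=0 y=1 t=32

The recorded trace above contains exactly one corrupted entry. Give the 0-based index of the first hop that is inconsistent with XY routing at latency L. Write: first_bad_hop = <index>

first_bad_hop = 4

[1] (-1,+0) / 4c ⇒ ok
[2] (-1,+0) / 4c ⇒ ok
[3] (-1,+0) / 4c ⇒ ok
[4] (+0,+1) / 0c ⇒ BAD: Δcyc=0≠L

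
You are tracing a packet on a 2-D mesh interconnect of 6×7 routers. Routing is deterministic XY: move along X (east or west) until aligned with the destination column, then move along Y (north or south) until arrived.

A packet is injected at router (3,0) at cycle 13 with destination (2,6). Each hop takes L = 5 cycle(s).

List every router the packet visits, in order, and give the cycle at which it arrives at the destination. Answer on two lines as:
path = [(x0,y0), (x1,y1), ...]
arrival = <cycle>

[0] x=3 y=0 t=13
[1] x=2 y=0 t=18 →W
[2] x=2 y=1 t=23 →N
[3] x=2 y=2 t=28 →N
[4] x=2 y=3 t=33 →N
[5] x=2 y=4 t=38 →N
[6] x=2 y=5 t=43 →N
[7] x=2 y=6 t=48 →N

path = [(3,0), (2,0), (2,1), (2,2), (2,3), (2,4), (2,5), (2,6)]
arrival = 48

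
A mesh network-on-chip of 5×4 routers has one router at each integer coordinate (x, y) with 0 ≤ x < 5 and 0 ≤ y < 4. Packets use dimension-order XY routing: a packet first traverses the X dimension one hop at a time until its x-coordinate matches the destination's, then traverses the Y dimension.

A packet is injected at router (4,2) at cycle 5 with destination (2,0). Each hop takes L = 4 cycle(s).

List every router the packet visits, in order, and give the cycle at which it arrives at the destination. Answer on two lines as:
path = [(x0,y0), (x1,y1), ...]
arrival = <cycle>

src (4,2)  cyc=5
W→(3,2)  cyc=9
W→(2,2)  cyc=13
S→(2,1)  cyc=17
S→(2,0)  cyc=21

path = [(4,2), (3,2), (2,2), (2,1), (2,0)]
arrival = 21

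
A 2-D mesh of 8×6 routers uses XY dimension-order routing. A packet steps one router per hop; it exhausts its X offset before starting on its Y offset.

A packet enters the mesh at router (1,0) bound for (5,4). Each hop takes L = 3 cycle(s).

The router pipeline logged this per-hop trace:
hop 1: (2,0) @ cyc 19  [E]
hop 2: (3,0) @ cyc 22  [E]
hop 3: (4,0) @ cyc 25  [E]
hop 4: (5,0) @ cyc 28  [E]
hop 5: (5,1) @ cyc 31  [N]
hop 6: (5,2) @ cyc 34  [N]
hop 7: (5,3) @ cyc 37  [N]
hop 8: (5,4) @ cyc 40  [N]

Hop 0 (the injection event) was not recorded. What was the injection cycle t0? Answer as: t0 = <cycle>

cyc[1] = 19 and cyc[k] = t0 + k·L for every k.
Therefore t0 = 19 − L = 16.

t0 = 16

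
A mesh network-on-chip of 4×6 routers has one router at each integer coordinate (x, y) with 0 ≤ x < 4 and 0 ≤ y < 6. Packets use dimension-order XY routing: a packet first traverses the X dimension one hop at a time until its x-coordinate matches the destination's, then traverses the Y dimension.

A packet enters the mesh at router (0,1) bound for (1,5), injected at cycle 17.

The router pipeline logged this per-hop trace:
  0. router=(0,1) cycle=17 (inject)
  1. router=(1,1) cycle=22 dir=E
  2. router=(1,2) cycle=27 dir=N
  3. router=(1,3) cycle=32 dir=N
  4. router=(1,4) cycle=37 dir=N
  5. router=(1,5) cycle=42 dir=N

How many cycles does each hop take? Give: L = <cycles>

L = 5

cyc[1] − cyc[0] = 22 − 17 = 5.
Each hop adds L, hence L = 5.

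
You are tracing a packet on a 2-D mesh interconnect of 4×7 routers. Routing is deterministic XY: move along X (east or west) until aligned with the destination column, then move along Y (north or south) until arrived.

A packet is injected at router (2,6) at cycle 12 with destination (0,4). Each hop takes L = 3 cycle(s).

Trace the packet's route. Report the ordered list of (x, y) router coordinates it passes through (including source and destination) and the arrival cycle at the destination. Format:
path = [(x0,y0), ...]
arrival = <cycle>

hop 0: (2,6) @ cyc 12
hop 1: (1,6) @ cyc 15  [W]
hop 2: (0,6) @ cyc 18  [W]
hop 3: (0,5) @ cyc 21  [S]
hop 4: (0,4) @ cyc 24  [S]

path = [(2,6), (1,6), (0,6), (0,5), (0,4)]
arrival = 24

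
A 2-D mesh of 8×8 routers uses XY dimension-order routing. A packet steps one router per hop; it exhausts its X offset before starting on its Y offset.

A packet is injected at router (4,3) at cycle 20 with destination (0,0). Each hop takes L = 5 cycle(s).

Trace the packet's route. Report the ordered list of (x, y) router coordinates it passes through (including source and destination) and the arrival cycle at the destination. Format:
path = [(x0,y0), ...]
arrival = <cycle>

[0] x=4 y=3 t=20
[1] x=3 y=3 t=25 →W
[2] x=2 y=3 t=30 →W
[3] x=1 y=3 t=35 →W
[4] x=0 y=3 t=40 →W
[5] x=0 y=2 t=45 →S
[6] x=0 y=1 t=50 →S
[7] x=0 y=0 t=55 →S

path = [(4,3), (3,3), (2,3), (1,3), (0,3), (0,2), (0,1), (0,0)]
arrival = 55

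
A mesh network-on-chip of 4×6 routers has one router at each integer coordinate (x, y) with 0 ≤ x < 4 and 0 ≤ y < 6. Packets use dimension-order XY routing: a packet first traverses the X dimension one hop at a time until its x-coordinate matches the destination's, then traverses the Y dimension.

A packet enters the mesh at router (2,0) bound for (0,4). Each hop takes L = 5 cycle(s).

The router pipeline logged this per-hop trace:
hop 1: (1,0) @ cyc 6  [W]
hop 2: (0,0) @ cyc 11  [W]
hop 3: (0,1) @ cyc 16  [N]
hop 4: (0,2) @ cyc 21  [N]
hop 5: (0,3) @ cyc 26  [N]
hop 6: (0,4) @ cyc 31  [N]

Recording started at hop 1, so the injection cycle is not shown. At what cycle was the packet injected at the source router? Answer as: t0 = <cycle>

Hop 1 reached at cycle 6; hop k is at t0 + k·L.
Therefore t0 = 6 − L = 1.

t0 = 1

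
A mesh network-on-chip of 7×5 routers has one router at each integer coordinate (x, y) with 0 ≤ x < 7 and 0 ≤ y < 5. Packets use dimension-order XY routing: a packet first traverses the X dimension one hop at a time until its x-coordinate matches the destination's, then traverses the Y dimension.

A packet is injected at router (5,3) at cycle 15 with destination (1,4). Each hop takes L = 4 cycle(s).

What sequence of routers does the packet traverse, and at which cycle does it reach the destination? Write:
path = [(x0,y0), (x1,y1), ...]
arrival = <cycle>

t=15: at (5,3)
t=19: at (4,3) after W
t=23: at (3,3) after W
t=27: at (2,3) after W
t=31: at (1,3) after W
t=35: at (1,4) after N

path = [(5,3), (4,3), (3,3), (2,3), (1,3), (1,4)]
arrival = 35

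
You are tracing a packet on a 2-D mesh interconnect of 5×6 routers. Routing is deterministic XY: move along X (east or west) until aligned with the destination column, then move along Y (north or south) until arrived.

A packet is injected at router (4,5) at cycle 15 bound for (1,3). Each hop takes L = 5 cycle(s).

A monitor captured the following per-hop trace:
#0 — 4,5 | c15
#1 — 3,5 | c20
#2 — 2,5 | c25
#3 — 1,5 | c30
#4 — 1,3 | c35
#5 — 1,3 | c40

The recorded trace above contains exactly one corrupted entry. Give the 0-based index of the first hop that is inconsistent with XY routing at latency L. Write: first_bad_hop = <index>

first_bad_hop = 4

check 1→ d=(-1,0) cyc+5: ok
check 2→ d=(-1,0) cyc+5: ok
check 3→ d=(-1,0) cyc+5: ok
check 4→ d=(0,-2) cyc+5: BAD: non-unit step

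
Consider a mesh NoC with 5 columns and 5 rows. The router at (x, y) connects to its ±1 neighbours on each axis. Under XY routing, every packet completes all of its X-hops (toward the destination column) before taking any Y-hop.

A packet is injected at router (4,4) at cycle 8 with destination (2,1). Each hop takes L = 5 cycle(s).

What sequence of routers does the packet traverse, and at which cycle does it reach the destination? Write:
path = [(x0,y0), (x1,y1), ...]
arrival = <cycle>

path = [(4,4), (3,4), (2,4), (2,3), (2,2), (2,1)]
arrival = 33

[0] x=4 y=4 t=8
[1] x=3 y=4 t=13 →W
[2] x=2 y=4 t=18 →W
[3] x=2 y=3 t=23 →S
[4] x=2 y=2 t=28 →S
[5] x=2 y=1 t=33 →S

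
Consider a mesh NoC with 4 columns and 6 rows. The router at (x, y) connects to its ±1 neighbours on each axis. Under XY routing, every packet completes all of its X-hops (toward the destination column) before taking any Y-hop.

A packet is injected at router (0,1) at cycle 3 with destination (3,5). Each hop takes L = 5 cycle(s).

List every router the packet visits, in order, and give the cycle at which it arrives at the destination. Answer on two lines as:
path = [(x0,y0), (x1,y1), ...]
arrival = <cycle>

path = [(0,1), (1,1), (2,1), (3,1), (3,2), (3,3), (3,4), (3,5)]
arrival = 38

  0. router=(0,1) cycle=3 (inject)
  1. router=(1,1) cycle=8 dir=E
  2. router=(2,1) cycle=13 dir=E
  3. router=(3,1) cycle=18 dir=E
  4. router=(3,2) cycle=23 dir=N
  5. router=(3,3) cycle=28 dir=N
  6. router=(3,4) cycle=33 dir=N
  7. router=(3,5) cycle=38 dir=N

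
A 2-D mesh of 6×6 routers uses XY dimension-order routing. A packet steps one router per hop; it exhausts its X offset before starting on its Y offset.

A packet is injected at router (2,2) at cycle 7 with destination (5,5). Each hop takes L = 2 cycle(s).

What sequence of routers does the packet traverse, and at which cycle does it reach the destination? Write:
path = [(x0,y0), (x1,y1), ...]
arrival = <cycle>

t=7: at (2,2)
t=9: at (3,2) after E
t=11: at (4,2) after E
t=13: at (5,2) after E
t=15: at (5,3) after N
t=17: at (5,4) after N
t=19: at (5,5) after N

path = [(2,2), (3,2), (4,2), (5,2), (5,3), (5,4), (5,5)]
arrival = 19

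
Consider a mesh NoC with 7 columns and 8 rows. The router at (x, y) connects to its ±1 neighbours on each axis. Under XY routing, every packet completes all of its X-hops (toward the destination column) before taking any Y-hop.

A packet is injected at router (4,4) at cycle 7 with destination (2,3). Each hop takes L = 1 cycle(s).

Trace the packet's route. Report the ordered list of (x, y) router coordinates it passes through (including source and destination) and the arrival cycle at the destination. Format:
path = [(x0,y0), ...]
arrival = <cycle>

  0. router=(4,4) cycle=7 (inject)
  1. router=(3,4) cycle=8 dir=W
  2. router=(2,4) cycle=9 dir=W
  3. router=(2,3) cycle=10 dir=S

path = [(4,4), (3,4), (2,4), (2,3)]
arrival = 10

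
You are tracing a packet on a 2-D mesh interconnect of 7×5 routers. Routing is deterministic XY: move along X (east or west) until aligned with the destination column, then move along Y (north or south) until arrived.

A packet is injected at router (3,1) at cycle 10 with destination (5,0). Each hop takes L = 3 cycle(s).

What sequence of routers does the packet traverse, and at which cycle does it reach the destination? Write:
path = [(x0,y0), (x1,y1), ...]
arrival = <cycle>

path = [(3,1), (4,1), (5,1), (5,0)]
arrival = 19

  0. router=(3,1) cycle=10 (inject)
  1. router=(4,1) cycle=13 dir=E
  2. router=(5,1) cycle=16 dir=E
  3. router=(5,0) cycle=19 dir=S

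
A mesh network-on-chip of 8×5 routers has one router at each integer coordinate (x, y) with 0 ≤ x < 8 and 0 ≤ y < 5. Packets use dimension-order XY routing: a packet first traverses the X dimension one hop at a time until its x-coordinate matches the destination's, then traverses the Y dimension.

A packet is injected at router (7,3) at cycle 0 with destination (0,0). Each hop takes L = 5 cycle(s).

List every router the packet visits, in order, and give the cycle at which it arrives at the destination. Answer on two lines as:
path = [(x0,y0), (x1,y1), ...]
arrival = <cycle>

path = [(7,3), (6,3), (5,3), (4,3), (3,3), (2,3), (1,3), (0,3), (0,2), (0,1), (0,0)]
arrival = 50

src (7,3)  cyc=0
W→(6,3)  cyc=5
W→(5,3)  cyc=10
W→(4,3)  cyc=15
W→(3,3)  cyc=20
W→(2,3)  cyc=25
W→(1,3)  cyc=30
W→(0,3)  cyc=35
S→(0,2)  cyc=40
S→(0,1)  cyc=45
S→(0,0)  cyc=50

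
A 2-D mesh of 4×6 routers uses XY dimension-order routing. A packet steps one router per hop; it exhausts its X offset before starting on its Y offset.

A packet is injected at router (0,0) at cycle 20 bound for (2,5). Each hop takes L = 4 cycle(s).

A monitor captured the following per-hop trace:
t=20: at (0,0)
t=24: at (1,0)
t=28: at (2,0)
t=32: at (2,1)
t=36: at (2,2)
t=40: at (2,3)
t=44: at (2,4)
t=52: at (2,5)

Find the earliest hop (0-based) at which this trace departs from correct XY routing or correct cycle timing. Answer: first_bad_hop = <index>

first_bad_hop = 7

hop 1: step (+1,+0), +4 cyc — ok
hop 2: step (+1,+0), +4 cyc — ok
hop 3: step (+0,+1), +4 cyc — ok
hop 4: step (+0,+1), +4 cyc — ok
hop 5: step (+0,+1), +4 cyc — ok
hop 6: step (+0,+1), +4 cyc — ok
hop 7: step (+0,+1), +8 cyc — BAD: Δcyc=8≠L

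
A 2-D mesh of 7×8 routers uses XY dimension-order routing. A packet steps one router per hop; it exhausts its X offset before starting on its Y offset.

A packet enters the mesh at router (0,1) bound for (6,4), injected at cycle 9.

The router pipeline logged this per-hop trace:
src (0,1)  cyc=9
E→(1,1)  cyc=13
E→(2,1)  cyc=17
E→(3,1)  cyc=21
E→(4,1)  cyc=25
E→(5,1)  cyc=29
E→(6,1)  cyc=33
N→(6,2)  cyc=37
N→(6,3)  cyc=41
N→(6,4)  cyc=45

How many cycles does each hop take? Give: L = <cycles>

Δcyc across hop 0→1: 13 − 9 = 4.
One hop costs L cycles, so L = 4.

L = 4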